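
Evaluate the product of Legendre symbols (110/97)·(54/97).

By multiplicativity, (110·54/97) = (110/97)·(54/97).
First factor (110/97):
(110/97)
  = (13/97)    [110 ≡ 13 mod 97]
  = (97/13)    [QR: 13 ≡ 1 mod 4, sign kept]
  = (6/13)    [97 ≡ 6 mod 13]
  = -(3/13)    [13 ≡ 5 mod 8 ⇒ (2/13) = -1]
  = -(13/3)    [QR: 13 ≡ 1 mod 4, sign kept]
  = -(1/3)    [13 ≡ 1 mod 3]
  = -1    [(1/3) = 1]
Second factor (54/97):
(54/97)
  = (27/97)    [97 ≡ 1 mod 8 ⇒ (2/97) = +1]
  = (97/27)    [QR: 97 ≡ 1 mod 4, sign kept]
  = (16/27)    [97 ≡ 16 mod 27]
  = (1/27)    [27 ≡ 3 mod 8 ⇒ (2/27)^4 = +1]
  = 1    [(1/27) = 1]
Product: (-1)·(1) = -1.

-1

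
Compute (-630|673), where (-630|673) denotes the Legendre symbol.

Reduce the numerator: -630 ≡ 43 (mod 673), so (-630|673) = (43|673).
673 ≡ 1 (mod 4), so quadratic reciprocity gives (43|673) = (673|43). Reduce: 673 ≡ 28 (mod 43). Now have (28|43).
Factor out 2: 28 = 2^2·7. Since 43 ≡ 3 (mod 8), (2|43) = -1, and (2|43)^2 = +1. Now have (7|43).
Both 7 ≡ 3 and 43 ≡ 3 (mod 4), so reciprocity gives (7|43) = -(43|7). Reduce: 43 ≡ 1 (mod 7). Now have -(1|7).
(1|7) = 1. Collecting the sign factors: -1.

-1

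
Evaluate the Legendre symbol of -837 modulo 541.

1

(-837 / 541)
  = (837 / 541)    [541 ≡ 1 mod 4 ⇒ (-1 / 541) = +1]
  = (296 / 541)    [837 ≡ 296 mod 541]
  = -(37 / 541)    [541 ≡ 5 mod 8 ⇒ (2 / 541)^3 = -1]
  = -(541 / 37)    [QR: 37 ≡ 1 mod 4, sign kept]
  = -(23 / 37)    [541 ≡ 23 mod 37]
  = -(37 / 23)    [QR: 37 ≡ 1 mod 4, sign kept]
  = -(14 / 23)    [37 ≡ 14 mod 23]
  = -(7 / 23)    [23 ≡ 7 mod 8 ⇒ (2 / 23) = +1]
  = (23 / 7)    [QR: both ≡ 3 mod 4, sign flips]
  = (2 / 7)    [23 ≡ 2 mod 7]
  = (1 / 7)    [7 ≡ 7 mod 8 ⇒ (2 / 7) = +1]
  = 1    [(1 / 7) = 1]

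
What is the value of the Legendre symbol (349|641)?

349 ≡ 1 (mod 4), so quadratic reciprocity gives (349|641) = (641|349). Reduce: 641 ≡ 292 (mod 349). Now have (292|349).
Factor out 2: 292 = 2^2·73. Since 349 ≡ 5 (mod 8), (2|349) = -1, and (2|349)^2 = +1. Now have (73|349).
73 ≡ 1 (mod 4), so quadratic reciprocity gives (73|349) = (349|73). Reduce: 349 ≡ 57 (mod 73). Now have (57|73).
57 ≡ 1 (mod 4), so quadratic reciprocity gives (57|73) = (73|57). Reduce: 73 ≡ 16 (mod 57). Now have (16|57).
Factor out 2: 16 = 2^4. Since 57 ≡ 1 (mod 8), (2|57) = +1, and (2|57)^4 = +1. Now have (1|57).
(1|57) = 1. Collecting the sign factors: 1.

1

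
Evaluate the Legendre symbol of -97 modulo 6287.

-1

(-97/6287)
  = -(97/6287)    [6287 ≡ 3 mod 4 ⇒ (-1/6287) = -1]
  = -(6287/97)    [QR: 97 ≡ 1 mod 4, sign kept]
  = -(79/97)    [6287 ≡ 79 mod 97]
  = -(97/79)    [QR: 97 ≡ 1 mod 4, sign kept]
  = -(18/79)    [97 ≡ 18 mod 79]
  = -(9/79)    [79 ≡ 7 mod 8 ⇒ (2/79) = +1]
  = -(79/9)    [QR: 9 ≡ 1 mod 4, sign kept]
  = -(7/9)    [79 ≡ 7 mod 9]
  = -(9/7)    [QR: 9 ≡ 1 mod 4, sign kept]
  = -(2/7)    [9 ≡ 2 mod 7]
  = -(1/7)    [7 ≡ 7 mod 8 ⇒ (2/7) = +1]
  = -1    [(1/7) = 1]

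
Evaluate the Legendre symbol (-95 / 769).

Reduce the numerator: -95 ≡ 674 (mod 769), so (-95 / 769) = (674 / 769).
Factor out 2: 674 = 2·337. Since 769 ≡ 1 (mod 8), (2 / 769) = +1. Now have (337 / 769).
337 ≡ 1 (mod 4), so quadratic reciprocity gives (337 / 769) = (769 / 337). Reduce: 769 ≡ 95 (mod 337). Now have (95 / 337).
337 ≡ 1 (mod 4), so quadratic reciprocity gives (95 / 337) = (337 / 95). Reduce: 337 ≡ 52 (mod 95). Now have (52 / 95).
Factor out 2: 52 = 2^2·13. Since 95 ≡ 7 (mod 8), (2 / 95) = +1, and (2 / 95)^2 = +1. Now have (13 / 95).
13 ≡ 1 (mod 4), so quadratic reciprocity gives (13 / 95) = (95 / 13). Reduce: 95 ≡ 4 (mod 13). Now have (4 / 13).
Factor out 2: 4 = 2^2. Since 13 ≡ 5 (mod 8), (2 / 13) = -1, and (2 / 13)^2 = +1. Now have (1 / 13).
(1 / 13) = 1. Collecting the sign factors: 1.

1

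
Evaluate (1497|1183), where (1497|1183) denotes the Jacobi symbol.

(1497|1183)
  = (314|1183)    [1497 ≡ 314 mod 1183]
  = (157|1183)    [1183 ≡ 7 mod 8 ⇒ (2|1183) = +1]
  = (1183|157)    [QR: 157 ≡ 1 mod 4, sign kept]
  = (84|157)    [1183 ≡ 84 mod 157]
  = (21|157)    [157 ≡ 5 mod 8 ⇒ (2|157)^2 = +1]
  = (157|21)    [QR: 21 ≡ 1 mod 4, sign kept]
  = (10|21)    [157 ≡ 10 mod 21]
  = -(5|21)    [21 ≡ 5 mod 8 ⇒ (2|21) = -1]
  = -(21|5)    [QR: 5 ≡ 1 mod 4, sign kept]
  = -(1|5)    [21 ≡ 1 mod 5]
  = -1    [(1|5) = 1]

-1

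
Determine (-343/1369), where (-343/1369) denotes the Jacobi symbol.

Reduce the numerator: -343 ≡ 1026 (mod 1369), so (-343/1369) = (1026/1369).
Factor out 2: 1026 = 2·513. Since 1369 ≡ 1 (mod 8), (2/1369) = +1. Now have (513/1369).
513 ≡ 1 (mod 4), so quadratic reciprocity gives (513/1369) = (1369/513). Reduce: 1369 ≡ 343 (mod 513). Now have (343/513).
513 ≡ 1 (mod 4), so quadratic reciprocity gives (343/513) = (513/343). Reduce: 513 ≡ 170 (mod 343). Now have (170/343).
Factor out 2: 170 = 2·85. Since 343 ≡ 7 (mod 8), (2/343) = +1. Now have (85/343).
85 ≡ 1 (mod 4), so quadratic reciprocity gives (85/343) = (343/85). Reduce: 343 ≡ 3 (mod 85). Now have (3/85).
85 ≡ 1 (mod 4), so quadratic reciprocity gives (3/85) = (85/3). Reduce: 85 ≡ 1 (mod 3). Now have (1/3).
(1/3) = 1. Collecting the sign factors: 1.

1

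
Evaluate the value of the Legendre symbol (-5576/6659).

Reduce the numerator: -5576 ≡ 1083 (mod 6659), so (-5576/6659) = (1083/6659).
Both 1083 ≡ 3 and 6659 ≡ 3 (mod 4), so reciprocity gives (1083/6659) = -(6659/1083). Reduce: 6659 ≡ 161 (mod 1083). Now have -(161/1083).
161 ≡ 1 (mod 4), so quadratic reciprocity gives (161/1083) = (1083/161). Reduce: 1083 ≡ 117 (mod 161). Now have -(117/161).
117 ≡ 1 (mod 4), so quadratic reciprocity gives (117/161) = (161/117). Reduce: 161 ≡ 44 (mod 117). Now have -(44/117).
Factor out 2: 44 = 2^2·11. Since 117 ≡ 5 (mod 8), (2/117) = -1, and (2/117)^2 = +1. Now have -(11/117).
117 ≡ 1 (mod 4), so quadratic reciprocity gives (11/117) = (117/11). Reduce: 117 ≡ 7 (mod 11). Now have -(7/11).
Both 7 ≡ 3 and 11 ≡ 3 (mod 4), so reciprocity gives (7/11) = -(11/7). Reduce: 11 ≡ 4 (mod 7). Now have (4/7).
Factor out 2: 4 = 2^2. Since 7 ≡ 7 (mod 8), (2/7) = +1, and (2/7)^2 = +1. Now have (1/7).
(1/7) = 1. Collecting the sign factors: 1.

1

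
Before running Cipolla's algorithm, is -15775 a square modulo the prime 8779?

yes

(-15775/8779)
  = (1783/8779)    [-15775 ≡ 1783 mod 8779]
  = -(8779/1783)    [QR: both ≡ 3 mod 4, sign flips]
  = -(1647/1783)    [8779 ≡ 1647 mod 1783]
  = (1783/1647)    [QR: both ≡ 3 mod 4, sign flips]
  = (136/1647)    [1783 ≡ 136 mod 1647]
  = (17/1647)    [1647 ≡ 7 mod 8 ⇒ (2/1647)^3 = +1]
  = (1647/17)    [QR: 17 ≡ 1 mod 4, sign kept]
  = (15/17)    [1647 ≡ 15 mod 17]
  = (17/15)    [QR: 17 ≡ 1 mod 4, sign kept]
  = (2/15)    [17 ≡ 2 mod 15]
  = (1/15)    [15 ≡ 7 mod 8 ⇒ (2/15) = +1]
  = 1    [(1/15) = 1]
The Legendre symbol is 1, so x^2 ≡ -15775 (mod 8779) has solution.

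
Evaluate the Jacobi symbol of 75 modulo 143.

1

Both 75 ≡ 3 and 143 ≡ 3 (mod 4), so reciprocity gives (75/143) = -(143/75). Reduce: 143 ≡ 68 (mod 75). Now have -(68/75).
Factor out 2: 68 = 2^2·17. Since 75 ≡ 3 (mod 8), (2/75) = -1, and (2/75)^2 = +1. Now have -(17/75).
17 ≡ 1 (mod 4), so quadratic reciprocity gives (17/75) = (75/17). Reduce: 75 ≡ 7 (mod 17). Now have -(7/17).
17 ≡ 1 (mod 4), so quadratic reciprocity gives (7/17) = (17/7). Reduce: 17 ≡ 3 (mod 7). Now have -(3/7).
Both 3 ≡ 3 and 7 ≡ 3 (mod 4), so reciprocity gives (3/7) = -(7/3). Reduce: 7 ≡ 1 (mod 3). Now have (1/3).
(1/3) = 1. Collecting the sign factors: 1.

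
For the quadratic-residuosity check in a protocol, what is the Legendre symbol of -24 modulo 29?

(-24|29)
  = (24|29)    [29 ≡ 1 mod 4 ⇒ (-1|29) = +1]
  = -(3|29)    [29 ≡ 5 mod 8 ⇒ (2|29)^3 = -1]
  = -(29|3)    [QR: 29 ≡ 1 mod 4, sign kept]
  = -(2|3)    [29 ≡ 2 mod 3]
  = (1|3)    [3 ≡ 3 mod 8 ⇒ (2|3) = -1]
  = 1    [(1|3) = 1]

1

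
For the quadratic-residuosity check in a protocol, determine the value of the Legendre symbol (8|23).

1

(8|23)
  = (1|23)    [23 ≡ 7 mod 8 ⇒ (2|23)^3 = +1]
  = 1    [(1|23) = 1]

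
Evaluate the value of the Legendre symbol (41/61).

1

41 ≡ 1 (mod 4), so quadratic reciprocity gives (41/61) = (61/41). Reduce: 61 ≡ 20 (mod 41). Now have (20/41).
Factor out 2: 20 = 2^2·5. Since 41 ≡ 1 (mod 8), (2/41) = +1, and (2/41)^2 = +1. Now have (5/41).
5 ≡ 1 (mod 4), so quadratic reciprocity gives (5/41) = (41/5). Reduce: 41 ≡ 1 (mod 5). Now have (1/5).
(1/5) = 1. Collecting the sign factors: 1.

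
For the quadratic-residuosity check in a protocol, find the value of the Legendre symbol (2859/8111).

Both 2859 ≡ 3 and 8111 ≡ 3 (mod 4), so reciprocity gives (2859/8111) = -(8111/2859). Reduce: 8111 ≡ 2393 (mod 2859). Now have -(2393/2859).
2393 ≡ 1 (mod 4), so quadratic reciprocity gives (2393/2859) = (2859/2393). Reduce: 2859 ≡ 466 (mod 2393). Now have -(466/2393).
Factor out 2: 466 = 2·233. Since 2393 ≡ 1 (mod 8), (2/2393) = +1. Now have -(233/2393).
233 ≡ 1 (mod 4), so quadratic reciprocity gives (233/2393) = (2393/233). Reduce: 2393 ≡ 63 (mod 233). Now have -(63/233).
233 ≡ 1 (mod 4), so quadratic reciprocity gives (63/233) = (233/63). Reduce: 233 ≡ 44 (mod 63). Now have -(44/63).
Factor out 2: 44 = 2^2·11. Since 63 ≡ 7 (mod 8), (2/63) = +1, and (2/63)^2 = +1. Now have -(11/63).
Both 11 ≡ 3 and 63 ≡ 3 (mod 4), so reciprocity gives (11/63) = -(63/11). Reduce: 63 ≡ 8 (mod 11). Now have (8/11).
Factor out 2: 8 = 2^3. Since 11 ≡ 3 (mod 8), (2/11) = -1, and (2/11)^3 = -1. Now have -(1/11).
(1/11) = 1. Collecting the sign factors: -1.

-1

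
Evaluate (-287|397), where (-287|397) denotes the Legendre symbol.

(-287|397)
  = (110|397)    [-287 ≡ 110 mod 397]
  = -(55|397)    [397 ≡ 5 mod 8 ⇒ (2|397) = -1]
  = -(397|55)    [QR: 397 ≡ 1 mod 4, sign kept]
  = -(12|55)    [397 ≡ 12 mod 55]
  = -(3|55)    [55 ≡ 7 mod 8 ⇒ (2|55)^2 = +1]
  = (55|3)    [QR: both ≡ 3 mod 4, sign flips]
  = (1|3)    [55 ≡ 1 mod 3]
  = 1    [(1|3) = 1]

1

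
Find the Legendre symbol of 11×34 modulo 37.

By multiplicativity, (11·34|37) = (11|37)·(34|37).
First factor (11|37):
37 ≡ 1 (mod 4), so quadratic reciprocity gives (11|37) = (37|11). Reduce: 37 ≡ 4 (mod 11). Now have (4|11).
Factor out 2: 4 = 2^2. Since 11 ≡ 3 (mod 8), (2|11) = -1, and (2|11)^2 = +1. Now have (1|11).
(1|11) = 1. Collecting the sign factors: 1.
Second factor (34|37):
Factor out 2: 34 = 2·17. Since 37 ≡ 5 (mod 8), (2|37) = -1. Now have -(17|37).
17 ≡ 1 (mod 4), so quadratic reciprocity gives (17|37) = (37|17). Reduce: 37 ≡ 3 (mod 17). Now have -(3|17).
17 ≡ 1 (mod 4), so quadratic reciprocity gives (3|17) = (17|3). Reduce: 17 ≡ 2 (mod 3). Now have -(2|3).
Factor out 2: 2 = 2. Since 3 ≡ 3 (mod 8), (2|3) = -1. Now have (1|3).
(1|3) = 1. Collecting the sign factors: 1.
Product: (1)·(1) = 1.

1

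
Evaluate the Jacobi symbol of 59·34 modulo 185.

-1

By multiplicativity, (59·34/185) = (59/185)·(34/185).
First factor (59/185):
185 ≡ 1 (mod 4), so quadratic reciprocity gives (59/185) = (185/59). Reduce: 185 ≡ 8 (mod 59). Now have (8/59).
Factor out 2: 8 = 2^3. Since 59 ≡ 3 (mod 8), (2/59) = -1, and (2/59)^3 = -1. Now have -(1/59).
(1/59) = 1. Collecting the sign factors: -1.
Second factor (34/185):
Factor out 2: 34 = 2·17. Since 185 ≡ 1 (mod 8), (2/185) = +1. Now have (17/185).
17 ≡ 1 (mod 4), so quadratic reciprocity gives (17/185) = (185/17). Reduce: 185 ≡ 15 (mod 17). Now have (15/17).
17 ≡ 1 (mod 4), so quadratic reciprocity gives (15/17) = (17/15). Reduce: 17 ≡ 2 (mod 15). Now have (2/15).
Factor out 2: 2 = 2. Since 15 ≡ 7 (mod 8), (2/15) = +1. Now have (1/15).
(1/15) = 1. Collecting the sign factors: 1.
Product: (-1)·(1) = -1.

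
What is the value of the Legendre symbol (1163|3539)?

1

Both 1163 ≡ 3 and 3539 ≡ 3 (mod 4), so reciprocity gives (1163|3539) = -(3539|1163). Reduce: 3539 ≡ 50 (mod 1163). Now have -(50|1163).
Factor out 2: 50 = 2·25. Since 1163 ≡ 3 (mod 8), (2|1163) = -1. Now have (25|1163).
25 ≡ 1 (mod 4), so quadratic reciprocity gives (25|1163) = (1163|25). Reduce: 1163 ≡ 13 (mod 25). Now have (13|25).
13 ≡ 1 (mod 4), so quadratic reciprocity gives (13|25) = (25|13). Reduce: 25 ≡ 12 (mod 13). Now have (12|13).
Factor out 2: 12 = 2^2·3. Since 13 ≡ 5 (mod 8), (2|13) = -1, and (2|13)^2 = +1. Now have (3|13).
13 ≡ 1 (mod 4), so quadratic reciprocity gives (3|13) = (13|3). Reduce: 13 ≡ 1 (mod 3). Now have (1|3).
(1|3) = 1. Collecting the sign factors: 1.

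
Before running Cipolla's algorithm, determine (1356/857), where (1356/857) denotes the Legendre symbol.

1

(1356/857)
  = (499/857)    [1356 ≡ 499 mod 857]
  = (857/499)    [QR: 857 ≡ 1 mod 4, sign kept]
  = (358/499)    [857 ≡ 358 mod 499]
  = -(179/499)    [499 ≡ 3 mod 8 ⇒ (2/499) = -1]
  = (499/179)    [QR: both ≡ 3 mod 4, sign flips]
  = (141/179)    [499 ≡ 141 mod 179]
  = (179/141)    [QR: 141 ≡ 1 mod 4, sign kept]
  = (38/141)    [179 ≡ 38 mod 141]
  = -(19/141)    [141 ≡ 5 mod 8 ⇒ (2/141) = -1]
  = -(141/19)    [QR: 141 ≡ 1 mod 4, sign kept]
  = -(8/19)    [141 ≡ 8 mod 19]
  = (1/19)    [19 ≡ 3 mod 8 ⇒ (2/19)^3 = -1]
  = 1    [(1/19) = 1]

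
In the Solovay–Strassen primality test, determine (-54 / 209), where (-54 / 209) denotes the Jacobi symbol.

(-54 / 209)
  = (155 / 209)    [-54 ≡ 155 mod 209]
  = (209 / 155)    [QR: 209 ≡ 1 mod 4, sign kept]
  = (54 / 155)    [209 ≡ 54 mod 155]
  = -(27 / 155)    [155 ≡ 3 mod 8 ⇒ (2 / 155) = -1]
  = (155 / 27)    [QR: both ≡ 3 mod 4, sign flips]
  = (20 / 27)    [155 ≡ 20 mod 27]
  = (5 / 27)    [27 ≡ 3 mod 8 ⇒ (2 / 27)^2 = +1]
  = (27 / 5)    [QR: 5 ≡ 1 mod 4, sign kept]
  = (2 / 5)    [27 ≡ 2 mod 5]
  = -(1 / 5)    [5 ≡ 5 mod 8 ⇒ (2 / 5) = -1]
  = -1    [(1 / 5) = 1]

-1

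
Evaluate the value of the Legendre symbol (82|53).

1

(82|53)
  = (29|53)    [82 ≡ 29 mod 53]
  = (53|29)    [QR: 29 ≡ 1 mod 4, sign kept]
  = (24|29)    [53 ≡ 24 mod 29]
  = -(3|29)    [29 ≡ 5 mod 8 ⇒ (2|29)^3 = -1]
  = -(29|3)    [QR: 29 ≡ 1 mod 4, sign kept]
  = -(2|3)    [29 ≡ 2 mod 3]
  = (1|3)    [3 ≡ 3 mod 8 ⇒ (2|3) = -1]
  = 1    [(1|3) = 1]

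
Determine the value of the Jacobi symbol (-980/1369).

1

Reduce the numerator: -980 ≡ 389 (mod 1369), so (-980/1369) = (389/1369).
389 ≡ 1 (mod 4), so quadratic reciprocity gives (389/1369) = (1369/389). Reduce: 1369 ≡ 202 (mod 389). Now have (202/389).
Factor out 2: 202 = 2·101. Since 389 ≡ 5 (mod 8), (2/389) = -1. Now have -(101/389).
101 ≡ 1 (mod 4), so quadratic reciprocity gives (101/389) = (389/101). Reduce: 389 ≡ 86 (mod 101). Now have -(86/101).
Factor out 2: 86 = 2·43. Since 101 ≡ 5 (mod 8), (2/101) = -1. Now have (43/101).
101 ≡ 1 (mod 4), so quadratic reciprocity gives (43/101) = (101/43). Reduce: 101 ≡ 15 (mod 43). Now have (15/43).
Both 15 ≡ 3 and 43 ≡ 3 (mod 4), so reciprocity gives (15/43) = -(43/15). Reduce: 43 ≡ 13 (mod 15). Now have -(13/15).
13 ≡ 1 (mod 4), so quadratic reciprocity gives (13/15) = (15/13). Reduce: 15 ≡ 2 (mod 13). Now have -(2/13).
Factor out 2: 2 = 2. Since 13 ≡ 5 (mod 8), (2/13) = -1. Now have (1/13).
(1/13) = 1. Collecting the sign factors: 1.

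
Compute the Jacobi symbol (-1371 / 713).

(-1371 / 713)
  = (55 / 713)    [-1371 ≡ 55 mod 713]
  = (713 / 55)    [QR: 713 ≡ 1 mod 4, sign kept]
  = (53 / 55)    [713 ≡ 53 mod 55]
  = (55 / 53)    [QR: 53 ≡ 1 mod 4, sign kept]
  = (2 / 53)    [55 ≡ 2 mod 53]
  = -(1 / 53)    [53 ≡ 5 mod 8 ⇒ (2 / 53) = -1]
  = -1    [(1 / 53) = 1]

-1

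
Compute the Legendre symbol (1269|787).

-1

(1269|787)
  = (482|787)    [1269 ≡ 482 mod 787]
  = -(241|787)    [787 ≡ 3 mod 8 ⇒ (2|787) = -1]
  = -(787|241)    [QR: 241 ≡ 1 mod 4, sign kept]
  = -(64|241)    [787 ≡ 64 mod 241]
  = -(1|241)    [241 ≡ 1 mod 8 ⇒ (2|241)^6 = +1]
  = -1    [(1|241) = 1]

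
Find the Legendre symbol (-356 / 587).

-1

(-356 / 587)
  = -(356 / 587)    [587 ≡ 3 mod 4 ⇒ (-1 / 587) = -1]
  = -(89 / 587)    [587 ≡ 3 mod 8 ⇒ (2 / 587)^2 = +1]
  = -(587 / 89)    [QR: 89 ≡ 1 mod 4, sign kept]
  = -(53 / 89)    [587 ≡ 53 mod 89]
  = -(89 / 53)    [QR: 53 ≡ 1 mod 4, sign kept]
  = -(36 / 53)    [89 ≡ 36 mod 53]
  = -(9 / 53)    [53 ≡ 5 mod 8 ⇒ (2 / 53)^2 = +1]
  = -(53 / 9)    [QR: 9 ≡ 1 mod 4, sign kept]
  = -(8 / 9)    [53 ≡ 8 mod 9]
  = -(1 / 9)    [9 ≡ 1 mod 8 ⇒ (2 / 9)^3 = +1]
  = -1    [(1 / 9) = 1]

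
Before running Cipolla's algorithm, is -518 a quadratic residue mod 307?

Pull out -1: (-518/307) = (-1/307)·(518/307). Since 307 ≡ 3 (mod 4), (-1/307) = -1. Now have -(518/307).
Reduce the numerator: 518 ≡ 211 (mod 307), so (518/307) = (211/307).
Both 211 ≡ 3 and 307 ≡ 3 (mod 4), so reciprocity gives (211/307) = -(307/211). Reduce: 307 ≡ 96 (mod 211). Now have (96/211).
Factor out 2: 96 = 2^5·3. Since 211 ≡ 3 (mod 8), (2/211) = -1, and (2/211)^5 = -1. Now have -(3/211).
Both 3 ≡ 3 and 211 ≡ 3 (mod 4), so reciprocity gives (3/211) = -(211/3). Reduce: 211 ≡ 1 (mod 3). Now have (1/3).
(1/3) = 1. Collecting the sign factors: 1.
(-518/307) = 1, and 307 is prime, so -518 is a quadratic residue mod 307.

yes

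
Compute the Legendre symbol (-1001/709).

-1

(-1001/709)
  = (1001/709)    [709 ≡ 1 mod 4 ⇒ (-1/709) = +1]
  = (292/709)    [1001 ≡ 292 mod 709]
  = (73/709)    [709 ≡ 5 mod 8 ⇒ (2/709)^2 = +1]
  = (709/73)    [QR: 73 ≡ 1 mod 4, sign kept]
  = (52/73)    [709 ≡ 52 mod 73]
  = (13/73)    [73 ≡ 1 mod 8 ⇒ (2/73)^2 = +1]
  = (73/13)    [QR: 13 ≡ 1 mod 4, sign kept]
  = (8/13)    [73 ≡ 8 mod 13]
  = -(1/13)    [13 ≡ 5 mod 8 ⇒ (2/13)^3 = -1]
  = -1    [(1/13) = 1]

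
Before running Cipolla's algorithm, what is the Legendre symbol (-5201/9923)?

-1

Pull out -1: (-5201/9923) = (-1/9923)·(5201/9923). Since 9923 ≡ 3 (mod 4), (-1/9923) = -1. Now have -(5201/9923).
5201 ≡ 1 (mod 4), so quadratic reciprocity gives (5201/9923) = (9923/5201). Reduce: 9923 ≡ 4722 (mod 5201). Now have -(4722/5201).
Factor out 2: 4722 = 2·2361. Since 5201 ≡ 1 (mod 8), (2/5201) = +1. Now have -(2361/5201).
2361 ≡ 1 (mod 4), so quadratic reciprocity gives (2361/5201) = (5201/2361). Reduce: 5201 ≡ 479 (mod 2361). Now have -(479/2361).
2361 ≡ 1 (mod 4), so quadratic reciprocity gives (479/2361) = (2361/479). Reduce: 2361 ≡ 445 (mod 479). Now have -(445/479).
445 ≡ 1 (mod 4), so quadratic reciprocity gives (445/479) = (479/445). Reduce: 479 ≡ 34 (mod 445). Now have -(34/445).
Factor out 2: 34 = 2·17. Since 445 ≡ 5 (mod 8), (2/445) = -1. Now have (17/445).
17 ≡ 1 (mod 4), so quadratic reciprocity gives (17/445) = (445/17). Reduce: 445 ≡ 3 (mod 17). Now have (3/17).
17 ≡ 1 (mod 4), so quadratic reciprocity gives (3/17) = (17/3). Reduce: 17 ≡ 2 (mod 3). Now have (2/3).
Factor out 2: 2 = 2. Since 3 ≡ 3 (mod 8), (2/3) = -1. Now have -(1/3).
(1/3) = 1. Collecting the sign factors: -1.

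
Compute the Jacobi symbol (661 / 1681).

1

661 ≡ 1 (mod 4), so quadratic reciprocity gives (661 / 1681) = (1681 / 661). Reduce: 1681 ≡ 359 (mod 661). Now have (359 / 661).
661 ≡ 1 (mod 4), so quadratic reciprocity gives (359 / 661) = (661 / 359). Reduce: 661 ≡ 302 (mod 359). Now have (302 / 359).
Factor out 2: 302 = 2·151. Since 359 ≡ 7 (mod 8), (2 / 359) = +1. Now have (151 / 359).
Both 151 ≡ 3 and 359 ≡ 3 (mod 4), so reciprocity gives (151 / 359) = -(359 / 151). Reduce: 359 ≡ 57 (mod 151). Now have -(57 / 151).
57 ≡ 1 (mod 4), so quadratic reciprocity gives (57 / 151) = (151 / 57). Reduce: 151 ≡ 37 (mod 57). Now have -(37 / 57).
37 ≡ 1 (mod 4), so quadratic reciprocity gives (37 / 57) = (57 / 37). Reduce: 57 ≡ 20 (mod 37). Now have -(20 / 37).
Factor out 2: 20 = 2^2·5. Since 37 ≡ 5 (mod 8), (2 / 37) = -1, and (2 / 37)^2 = +1. Now have -(5 / 37).
5 ≡ 1 (mod 4), so quadratic reciprocity gives (5 / 37) = (37 / 5). Reduce: 37 ≡ 2 (mod 5). Now have -(2 / 5).
Factor out 2: 2 = 2. Since 5 ≡ 5 (mod 8), (2 / 5) = -1. Now have (1 / 5).
(1 / 5) = 1. Collecting the sign factors: 1.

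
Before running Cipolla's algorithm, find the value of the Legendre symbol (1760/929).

1

Reduce the numerator: 1760 ≡ 831 (mod 929), so (1760/929) = (831/929).
929 ≡ 1 (mod 4), so quadratic reciprocity gives (831/929) = (929/831). Reduce: 929 ≡ 98 (mod 831). Now have (98/831).
Factor out 2: 98 = 2·49. Since 831 ≡ 7 (mod 8), (2/831) = +1. Now have (49/831).
49 ≡ 1 (mod 4), so quadratic reciprocity gives (49/831) = (831/49). Reduce: 831 ≡ 47 (mod 49). Now have (47/49).
49 ≡ 1 (mod 4), so quadratic reciprocity gives (47/49) = (49/47). Reduce: 49 ≡ 2 (mod 47). Now have (2/47).
Factor out 2: 2 = 2. Since 47 ≡ 7 (mod 8), (2/47) = +1. Now have (1/47).
(1/47) = 1. Collecting the sign factors: 1.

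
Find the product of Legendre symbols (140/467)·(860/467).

By multiplicativity, (140·860/467) = (140/467)·(860/467).
First factor (140/467):
Factor out 2: 140 = 2^2·35. Since 467 ≡ 3 (mod 8), (2/467) = -1, and (2/467)^2 = +1. Now have (35/467).
Both 35 ≡ 3 and 467 ≡ 3 (mod 4), so reciprocity gives (35/467) = -(467/35). Reduce: 467 ≡ 12 (mod 35). Now have -(12/35).
Factor out 2: 12 = 2^2·3. Since 35 ≡ 3 (mod 8), (2/35) = -1, and (2/35)^2 = +1. Now have -(3/35).
Both 3 ≡ 3 and 35 ≡ 3 (mod 4), so reciprocity gives (3/35) = -(35/3). Reduce: 35 ≡ 2 (mod 3). Now have (2/3).
Factor out 2: 2 = 2. Since 3 ≡ 3 (mod 8), (2/3) = -1. Now have -(1/3).
(1/3) = 1. Collecting the sign factors: -1.
Second factor (860/467):
Reduce the numerator: 860 ≡ 393 (mod 467), so (860/467) = (393/467).
393 ≡ 1 (mod 4), so quadratic reciprocity gives (393/467) = (467/393). Reduce: 467 ≡ 74 (mod 393). Now have (74/393).
Factor out 2: 74 = 2·37. Since 393 ≡ 1 (mod 8), (2/393) = +1. Now have (37/393).
37 ≡ 1 (mod 4), so quadratic reciprocity gives (37/393) = (393/37). Reduce: 393 ≡ 23 (mod 37). Now have (23/37).
37 ≡ 1 (mod 4), so quadratic reciprocity gives (23/37) = (37/23). Reduce: 37 ≡ 14 (mod 23). Now have (14/23).
Factor out 2: 14 = 2·7. Since 23 ≡ 7 (mod 8), (2/23) = +1. Now have (7/23).
Both 7 ≡ 3 and 23 ≡ 3 (mod 4), so reciprocity gives (7/23) = -(23/7). Reduce: 23 ≡ 2 (mod 7). Now have -(2/7).
Factor out 2: 2 = 2. Since 7 ≡ 7 (mod 8), (2/7) = +1. Now have -(1/7).
(1/7) = 1. Collecting the sign factors: -1.
Product: (-1)·(-1) = 1.

1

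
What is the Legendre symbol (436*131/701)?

By multiplicativity, (436·131/701) = (436/701)·(131/701).
First factor (436/701):
(436/701)
  = (109/701)    [701 ≡ 5 mod 8 ⇒ (2/701)^2 = +1]
  = (701/109)    [QR: 109 ≡ 1 mod 4, sign kept]
  = (47/109)    [701 ≡ 47 mod 109]
  = (109/47)    [QR: 109 ≡ 1 mod 4, sign kept]
  = (15/47)    [109 ≡ 15 mod 47]
  = -(47/15)    [QR: both ≡ 3 mod 4, sign flips]
  = -(2/15)    [47 ≡ 2 mod 15]
  = -(1/15)    [15 ≡ 7 mod 8 ⇒ (2/15) = +1]
  = -1    [(1/15) = 1]
Second factor (131/701):
(131/701)
  = (701/131)    [QR: 701 ≡ 1 mod 4, sign kept]
  = (46/131)    [701 ≡ 46 mod 131]
  = -(23/131)    [131 ≡ 3 mod 8 ⇒ (2/131) = -1]
  = (131/23)    [QR: both ≡ 3 mod 4, sign flips]
  = (16/23)    [131 ≡ 16 mod 23]
  = (1/23)    [23 ≡ 7 mod 8 ⇒ (2/23)^4 = +1]
  = 1    [(1/23) = 1]
Product: (-1)·(1) = -1.

-1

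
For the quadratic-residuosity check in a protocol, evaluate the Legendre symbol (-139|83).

1

(-139|83)
  = (27|83)    [-139 ≡ 27 mod 83]
  = -(83|27)    [QR: both ≡ 3 mod 4, sign flips]
  = -(2|27)    [83 ≡ 2 mod 27]
  = (1|27)    [27 ≡ 3 mod 8 ⇒ (2|27) = -1]
  = 1    [(1|27) = 1]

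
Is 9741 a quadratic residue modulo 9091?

no

(9741/9091)
  = (650/9091)    [9741 ≡ 650 mod 9091]
  = -(325/9091)    [9091 ≡ 3 mod 8 ⇒ (2/9091) = -1]
  = -(9091/325)    [QR: 325 ≡ 1 mod 4, sign kept]
  = -(316/325)    [9091 ≡ 316 mod 325]
  = -(79/325)    [325 ≡ 5 mod 8 ⇒ (2/325)^2 = +1]
  = -(325/79)    [QR: 325 ≡ 1 mod 4, sign kept]
  = -(9/79)    [325 ≡ 9 mod 79]
  = -(79/9)    [QR: 9 ≡ 1 mod 4, sign kept]
  = -(7/9)    [79 ≡ 7 mod 9]
  = -(9/7)    [QR: 9 ≡ 1 mod 4, sign kept]
  = -(2/7)    [9 ≡ 2 mod 7]
  = -(1/7)    [7 ≡ 7 mod 8 ⇒ (2/7) = +1]
  = -1    [(1/7) = 1]
The Legendre symbol is -1, so x^2 ≡ 9741 (mod 9091) has no solution.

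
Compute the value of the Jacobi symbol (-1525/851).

Reduce the numerator: -1525 ≡ 177 (mod 851), so (-1525/851) = (177/851).
177 ≡ 1 (mod 4), so quadratic reciprocity gives (177/851) = (851/177). Reduce: 851 ≡ 143 (mod 177). Now have (143/177).
177 ≡ 1 (mod 4), so quadratic reciprocity gives (143/177) = (177/143). Reduce: 177 ≡ 34 (mod 143). Now have (34/143).
Factor out 2: 34 = 2·17. Since 143 ≡ 7 (mod 8), (2/143) = +1. Now have (17/143).
17 ≡ 1 (mod 4), so quadratic reciprocity gives (17/143) = (143/17). Reduce: 143 ≡ 7 (mod 17). Now have (7/17).
17 ≡ 1 (mod 4), so quadratic reciprocity gives (7/17) = (17/7). Reduce: 17 ≡ 3 (mod 7). Now have (3/7).
Both 3 ≡ 3 and 7 ≡ 3 (mod 4), so reciprocity gives (3/7) = -(7/3). Reduce: 7 ≡ 1 (mod 3). Now have -(1/3).
(1/3) = 1. Collecting the sign factors: -1.

-1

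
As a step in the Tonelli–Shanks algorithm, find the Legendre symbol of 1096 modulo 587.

-1

(1096 / 587)
  = (509 / 587)    [1096 ≡ 509 mod 587]
  = (587 / 509)    [QR: 509 ≡ 1 mod 4, sign kept]
  = (78 / 509)    [587 ≡ 78 mod 509]
  = -(39 / 509)    [509 ≡ 5 mod 8 ⇒ (2 / 509) = -1]
  = -(509 / 39)    [QR: 509 ≡ 1 mod 4, sign kept]
  = -(2 / 39)    [509 ≡ 2 mod 39]
  = -(1 / 39)    [39 ≡ 7 mod 8 ⇒ (2 / 39) = +1]
  = -1    [(1 / 39) = 1]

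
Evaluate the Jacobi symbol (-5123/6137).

(-5123/6137)
  = (5123/6137)    [6137 ≡ 1 mod 4 ⇒ (-1/6137) = +1]
  = (6137/5123)    [QR: 6137 ≡ 1 mod 4, sign kept]
  = (1014/5123)    [6137 ≡ 1014 mod 5123]
  = -(507/5123)    [5123 ≡ 3 mod 8 ⇒ (2/5123) = -1]
  = (5123/507)    [QR: both ≡ 3 mod 4, sign flips]
  = (53/507)    [5123 ≡ 53 mod 507]
  = (507/53)    [QR: 53 ≡ 1 mod 4, sign kept]
  = (30/53)    [507 ≡ 30 mod 53]
  = -(15/53)    [53 ≡ 5 mod 8 ⇒ (2/53) = -1]
  = -(53/15)    [QR: 53 ≡ 1 mod 4, sign kept]
  = -(8/15)    [53 ≡ 8 mod 15]
  = -(1/15)    [15 ≡ 7 mod 8 ⇒ (2/15)^3 = +1]
  = -1    [(1/15) = 1]

-1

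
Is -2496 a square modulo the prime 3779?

no

Pull out -1: (-2496|3779) = (-1|3779)·(2496|3779). Since 3779 ≡ 3 (mod 4), (-1|3779) = -1. Now have -(2496|3779).
Factor out 2: 2496 = 2^6·39. Since 3779 ≡ 3 (mod 8), (2|3779) = -1, and (2|3779)^6 = +1. Now have -(39|3779).
Both 39 ≡ 3 and 3779 ≡ 3 (mod 4), so reciprocity gives (39|3779) = -(3779|39). Reduce: 3779 ≡ 35 (mod 39). Now have (35|39).
Both 35 ≡ 3 and 39 ≡ 3 (mod 4), so reciprocity gives (35|39) = -(39|35). Reduce: 39 ≡ 4 (mod 35). Now have -(4|35).
Factor out 2: 4 = 2^2. Since 35 ≡ 3 (mod 8), (2|35) = -1, and (2|35)^2 = +1. Now have -(1|35).
(1|35) = 1. Collecting the sign factors: -1.
(-2496|3779) = -1, and 3779 is prime, so -2496 is not a quadratic residue mod 3779.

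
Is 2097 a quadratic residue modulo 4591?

no

2097 ≡ 1 (mod 4), so quadratic reciprocity gives (2097|4591) = (4591|2097). Reduce: 4591 ≡ 397 (mod 2097). Now have (397|2097).
397 ≡ 1 (mod 4), so quadratic reciprocity gives (397|2097) = (2097|397). Reduce: 2097 ≡ 112 (mod 397). Now have (112|397).
Factor out 2: 112 = 2^4·7. Since 397 ≡ 5 (mod 8), (2|397) = -1, and (2|397)^4 = +1. Now have (7|397).
397 ≡ 1 (mod 4), so quadratic reciprocity gives (7|397) = (397|7). Reduce: 397 ≡ 5 (mod 7). Now have (5|7).
5 ≡ 1 (mod 4), so quadratic reciprocity gives (5|7) = (7|5). Reduce: 7 ≡ 2 (mod 5). Now have (2|5).
Factor out 2: 2 = 2. Since 5 ≡ 5 (mod 8), (2|5) = -1. Now have -(1|5).
(1|5) = 1. Collecting the sign factors: -1.
(2097|4591) = -1, and 4591 is prime, so 2097 is not a quadratic residue mod 4591.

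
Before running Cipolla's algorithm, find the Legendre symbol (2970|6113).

-1

(2970|6113)
  = (1485|6113)    [6113 ≡ 1 mod 8 ⇒ (2|6113) = +1]
  = (6113|1485)    [QR: 1485 ≡ 1 mod 4, sign kept]
  = (173|1485)    [6113 ≡ 173 mod 1485]
  = (1485|173)    [QR: 173 ≡ 1 mod 4, sign kept]
  = (101|173)    [1485 ≡ 101 mod 173]
  = (173|101)    [QR: 101 ≡ 1 mod 4, sign kept]
  = (72|101)    [173 ≡ 72 mod 101]
  = -(9|101)    [101 ≡ 5 mod 8 ⇒ (2|101)^3 = -1]
  = -(101|9)    [QR: 9 ≡ 1 mod 4, sign kept]
  = -(2|9)    [101 ≡ 2 mod 9]
  = -(1|9)    [9 ≡ 1 mod 8 ⇒ (2|9) = +1]
  = -1    [(1|9) = 1]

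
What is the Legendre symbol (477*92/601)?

-1

By multiplicativity, (477·92/601) = (477/601)·(92/601).
First factor (477/601):
477 ≡ 1 (mod 4), so quadratic reciprocity gives (477/601) = (601/477). Reduce: 601 ≡ 124 (mod 477). Now have (124/477).
Factor out 2: 124 = 2^2·31. Since 477 ≡ 5 (mod 8), (2/477) = -1, and (2/477)^2 = +1. Now have (31/477).
477 ≡ 1 (mod 4), so quadratic reciprocity gives (31/477) = (477/31). Reduce: 477 ≡ 12 (mod 31). Now have (12/31).
Factor out 2: 12 = 2^2·3. Since 31 ≡ 7 (mod 8), (2/31) = +1, and (2/31)^2 = +1. Now have (3/31).
Both 3 ≡ 3 and 31 ≡ 3 (mod 4), so reciprocity gives (3/31) = -(31/3). Reduce: 31 ≡ 1 (mod 3). Now have -(1/3).
(1/3) = 1. Collecting the sign factors: -1.
Second factor (92/601):
Factor out 2: 92 = 2^2·23. Since 601 ≡ 1 (mod 8), (2/601) = +1, and (2/601)^2 = +1. Now have (23/601).
601 ≡ 1 (mod 4), so quadratic reciprocity gives (23/601) = (601/23). Reduce: 601 ≡ 3 (mod 23). Now have (3/23).
Both 3 ≡ 3 and 23 ≡ 3 (mod 4), so reciprocity gives (3/23) = -(23/3). Reduce: 23 ≡ 2 (mod 3). Now have -(2/3).
Factor out 2: 2 = 2. Since 3 ≡ 3 (mod 8), (2/3) = -1. Now have (1/3).
(1/3) = 1. Collecting the sign factors: 1.
Product: (-1)·(1) = -1.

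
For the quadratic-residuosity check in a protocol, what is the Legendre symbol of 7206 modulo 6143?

-1

Reduce the numerator: 7206 ≡ 1063 (mod 6143), so (7206/6143) = (1063/6143).
Both 1063 ≡ 3 and 6143 ≡ 3 (mod 4), so reciprocity gives (1063/6143) = -(6143/1063). Reduce: 6143 ≡ 828 (mod 1063). Now have -(828/1063).
Factor out 2: 828 = 2^2·207. Since 1063 ≡ 7 (mod 8), (2/1063) = +1, and (2/1063)^2 = +1. Now have -(207/1063).
Both 207 ≡ 3 and 1063 ≡ 3 (mod 4), so reciprocity gives (207/1063) = -(1063/207). Reduce: 1063 ≡ 28 (mod 207). Now have (28/207).
Factor out 2: 28 = 2^2·7. Since 207 ≡ 7 (mod 8), (2/207) = +1, and (2/207)^2 = +1. Now have (7/207).
Both 7 ≡ 3 and 207 ≡ 3 (mod 4), so reciprocity gives (7/207) = -(207/7). Reduce: 207 ≡ 4 (mod 7). Now have -(4/7).
Factor out 2: 4 = 2^2. Since 7 ≡ 7 (mod 8), (2/7) = +1, and (2/7)^2 = +1. Now have -(1/7).
(1/7) = 1. Collecting the sign factors: -1.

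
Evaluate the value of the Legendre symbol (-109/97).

(-109/97)
  = (109/97)    [97 ≡ 1 mod 4 ⇒ (-1/97) = +1]
  = (12/97)    [109 ≡ 12 mod 97]
  = (3/97)    [97 ≡ 1 mod 8 ⇒ (2/97)^2 = +1]
  = (97/3)    [QR: 97 ≡ 1 mod 4, sign kept]
  = (1/3)    [97 ≡ 1 mod 3]
  = 1    [(1/3) = 1]

1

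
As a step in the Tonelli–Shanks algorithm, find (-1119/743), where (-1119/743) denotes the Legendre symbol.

Pull out -1: (-1119/743) = (-1/743)·(1119/743). Since 743 ≡ 3 (mod 4), (-1/743) = -1. Now have -(1119/743).
Reduce the numerator: 1119 ≡ 376 (mod 743), so (1119/743) = (376/743).
Factor out 2: 376 = 2^3·47. Since 743 ≡ 7 (mod 8), (2/743) = +1, and (2/743)^3 = +1. Now have -(47/743).
Both 47 ≡ 3 and 743 ≡ 3 (mod 4), so reciprocity gives (47/743) = -(743/47). Reduce: 743 ≡ 38 (mod 47). Now have (38/47).
Factor out 2: 38 = 2·19. Since 47 ≡ 7 (mod 8), (2/47) = +1. Now have (19/47).
Both 19 ≡ 3 and 47 ≡ 3 (mod 4), so reciprocity gives (19/47) = -(47/19). Reduce: 47 ≡ 9 (mod 19). Now have -(9/19).
9 ≡ 1 (mod 4), so quadratic reciprocity gives (9/19) = (19/9). Reduce: 19 ≡ 1 (mod 9). Now have -(1/9).
(1/9) = 1. Collecting the sign factors: -1.

-1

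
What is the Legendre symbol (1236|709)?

(1236|709)
  = (527|709)    [1236 ≡ 527 mod 709]
  = (709|527)    [QR: 709 ≡ 1 mod 4, sign kept]
  = (182|527)    [709 ≡ 182 mod 527]
  = (91|527)    [527 ≡ 7 mod 8 ⇒ (2|527) = +1]
  = -(527|91)    [QR: both ≡ 3 mod 4, sign flips]
  = -(72|91)    [527 ≡ 72 mod 91]
  = (9|91)    [91 ≡ 3 mod 8 ⇒ (2|91)^3 = -1]
  = (91|9)    [QR: 9 ≡ 1 mod 4, sign kept]
  = (1|9)    [91 ≡ 1 mod 9]
  = 1    [(1|9) = 1]

1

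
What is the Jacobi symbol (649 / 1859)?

(649 / 1859)
  = (1859 / 649)    [QR: 649 ≡ 1 mod 4, sign kept]
  = (561 / 649)    [1859 ≡ 561 mod 649]
  = (649 / 561)    [QR: 561 ≡ 1 mod 4, sign kept]
  = (88 / 561)    [649 ≡ 88 mod 561]
  = (11 / 561)    [561 ≡ 1 mod 8 ⇒ (2 / 561)^3 = +1]
  = (561 / 11)    [QR: 561 ≡ 1 mod 4, sign kept]
  = (0 / 11)    [561 ≡ 0 mod 11]
  = 0    [numerator 0, gcd > 1]

0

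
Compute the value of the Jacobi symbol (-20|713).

Pull out -1: (-20|713) = (-1|713)·(20|713). Since 713 ≡ 1 (mod 4), (-1|713) = +1. Now have (20|713).
Factor out 2: 20 = 2^2·5. Since 713 ≡ 1 (mod 8), (2|713) = +1, and (2|713)^2 = +1. Now have (5|713).
5 ≡ 1 (mod 4), so quadratic reciprocity gives (5|713) = (713|5). Reduce: 713 ≡ 3 (mod 5). Now have (3|5).
5 ≡ 1 (mod 4), so quadratic reciprocity gives (3|5) = (5|3). Reduce: 5 ≡ 2 (mod 3). Now have (2|3).
Factor out 2: 2 = 2. Since 3 ≡ 3 (mod 8), (2|3) = -1. Now have -(1|3).
(1|3) = 1. Collecting the sign factors: -1.

-1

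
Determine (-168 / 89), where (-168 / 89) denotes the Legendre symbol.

(-168 / 89)
  = (168 / 89)    [89 ≡ 1 mod 4 ⇒ (-1 / 89) = +1]
  = (79 / 89)    [168 ≡ 79 mod 89]
  = (89 / 79)    [QR: 89 ≡ 1 mod 4, sign kept]
  = (10 / 79)    [89 ≡ 10 mod 79]
  = (5 / 79)    [79 ≡ 7 mod 8 ⇒ (2 / 79) = +1]
  = (79 / 5)    [QR: 5 ≡ 1 mod 4, sign kept]
  = (4 / 5)    [79 ≡ 4 mod 5]
  = (1 / 5)    [5 ≡ 5 mod 8 ⇒ (2 / 5)^2 = +1]
  = 1    [(1 / 5) = 1]

1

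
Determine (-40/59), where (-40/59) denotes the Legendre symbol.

(-40/59)
  = (19/59)    [-40 ≡ 19 mod 59]
  = -(59/19)    [QR: both ≡ 3 mod 4, sign flips]
  = -(2/19)    [59 ≡ 2 mod 19]
  = (1/19)    [19 ≡ 3 mod 8 ⇒ (2/19) = -1]
  = 1    [(1/19) = 1]

1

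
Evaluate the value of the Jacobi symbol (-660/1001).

0

(-660/1001)
  = (660/1001)    [1001 ≡ 1 mod 4 ⇒ (-1/1001) = +1]
  = (165/1001)    [1001 ≡ 1 mod 8 ⇒ (2/1001)^2 = +1]
  = (1001/165)    [QR: 165 ≡ 1 mod 4, sign kept]
  = (11/165)    [1001 ≡ 11 mod 165]
  = (165/11)    [QR: 165 ≡ 1 mod 4, sign kept]
  = (0/11)    [165 ≡ 0 mod 11]
  = 0    [numerator 0, gcd > 1]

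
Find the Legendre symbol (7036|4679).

(7036|4679)
  = (2357|4679)    [7036 ≡ 2357 mod 4679]
  = (4679|2357)    [QR: 2357 ≡ 1 mod 4, sign kept]
  = (2322|2357)    [4679 ≡ 2322 mod 2357]
  = -(1161|2357)    [2357 ≡ 5 mod 8 ⇒ (2|2357) = -1]
  = -(2357|1161)    [QR: 1161 ≡ 1 mod 4, sign kept]
  = -(35|1161)    [2357 ≡ 35 mod 1161]
  = -(1161|35)    [QR: 1161 ≡ 1 mod 4, sign kept]
  = -(6|35)    [1161 ≡ 6 mod 35]
  = (3|35)    [35 ≡ 3 mod 8 ⇒ (2|35) = -1]
  = -(35|3)    [QR: both ≡ 3 mod 4, sign flips]
  = -(2|3)    [35 ≡ 2 mod 3]
  = (1|3)    [3 ≡ 3 mod 8 ⇒ (2|3) = -1]
  = 1    [(1|3) = 1]

1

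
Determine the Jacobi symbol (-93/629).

-1

(-93/629)
  = (93/629)    [629 ≡ 1 mod 4 ⇒ (-1/629) = +1]
  = (629/93)    [QR: 93 ≡ 1 mod 4, sign kept]
  = (71/93)    [629 ≡ 71 mod 93]
  = (93/71)    [QR: 93 ≡ 1 mod 4, sign kept]
  = (22/71)    [93 ≡ 22 mod 71]
  = (11/71)    [71 ≡ 7 mod 8 ⇒ (2/71) = +1]
  = -(71/11)    [QR: both ≡ 3 mod 4, sign flips]
  = -(5/11)    [71 ≡ 5 mod 11]
  = -(11/5)    [QR: 5 ≡ 1 mod 4, sign kept]
  = -(1/5)    [11 ≡ 1 mod 5]
  = -1    [(1/5) = 1]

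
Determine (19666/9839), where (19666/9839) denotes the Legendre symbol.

Reduce the numerator: 19666 ≡ 9827 (mod 9839), so (19666/9839) = (9827/9839).
Both 9827 ≡ 3 and 9839 ≡ 3 (mod 4), so reciprocity gives (9827/9839) = -(9839/9827). Reduce: 9839 ≡ 12 (mod 9827). Now have -(12/9827).
Factor out 2: 12 = 2^2·3. Since 9827 ≡ 3 (mod 8), (2/9827) = -1, and (2/9827)^2 = +1. Now have -(3/9827).
Both 3 ≡ 3 and 9827 ≡ 3 (mod 4), so reciprocity gives (3/9827) = -(9827/3). Reduce: 9827 ≡ 2 (mod 3). Now have (2/3).
Factor out 2: 2 = 2. Since 3 ≡ 3 (mod 8), (2/3) = -1. Now have -(1/3).
(1/3) = 1. Collecting the sign factors: -1.

-1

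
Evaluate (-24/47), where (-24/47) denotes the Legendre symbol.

Reduce the numerator: -24 ≡ 23 (mod 47), so (-24/47) = (23/47).
Both 23 ≡ 3 and 47 ≡ 3 (mod 4), so reciprocity gives (23/47) = -(47/23). Reduce: 47 ≡ 1 (mod 23). Now have -(1/23).
(1/23) = 1. Collecting the sign factors: -1.

-1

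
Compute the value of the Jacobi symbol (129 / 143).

-1

129 ≡ 1 (mod 4), so quadratic reciprocity gives (129 / 143) = (143 / 129). Reduce: 143 ≡ 14 (mod 129). Now have (14 / 129).
Factor out 2: 14 = 2·7. Since 129 ≡ 1 (mod 8), (2 / 129) = +1. Now have (7 / 129).
129 ≡ 1 (mod 4), so quadratic reciprocity gives (7 / 129) = (129 / 7). Reduce: 129 ≡ 3 (mod 7). Now have (3 / 7).
Both 3 ≡ 3 and 7 ≡ 3 (mod 4), so reciprocity gives (3 / 7) = -(7 / 3). Reduce: 7 ≡ 1 (mod 3). Now have -(1 / 3).
(1 / 3) = 1. Collecting the sign factors: -1.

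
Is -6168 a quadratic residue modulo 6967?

no

Reduce the numerator: -6168 ≡ 799 (mod 6967), so (-6168/6967) = (799/6967).
Both 799 ≡ 3 and 6967 ≡ 3 (mod 4), so reciprocity gives (799/6967) = -(6967/799). Reduce: 6967 ≡ 575 (mod 799). Now have -(575/799).
Both 575 ≡ 3 and 799 ≡ 3 (mod 4), so reciprocity gives (575/799) = -(799/575). Reduce: 799 ≡ 224 (mod 575). Now have (224/575).
Factor out 2: 224 = 2^5·7. Since 575 ≡ 7 (mod 8), (2/575) = +1, and (2/575)^5 = +1. Now have (7/575).
Both 7 ≡ 3 and 575 ≡ 3 (mod 4), so reciprocity gives (7/575) = -(575/7). Reduce: 575 ≡ 1 (mod 7). Now have -(1/7).
(1/7) = 1. Collecting the sign factors: -1.
The Legendre symbol is -1, so x^2 ≡ -6168 (mod 6967) has no solution.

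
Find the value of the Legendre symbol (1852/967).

1

(1852/967)
  = (885/967)    [1852 ≡ 885 mod 967]
  = (967/885)    [QR: 885 ≡ 1 mod 4, sign kept]
  = (82/885)    [967 ≡ 82 mod 885]
  = -(41/885)    [885 ≡ 5 mod 8 ⇒ (2/885) = -1]
  = -(885/41)    [QR: 41 ≡ 1 mod 4, sign kept]
  = -(24/41)    [885 ≡ 24 mod 41]
  = -(3/41)    [41 ≡ 1 mod 8 ⇒ (2/41)^3 = +1]
  = -(41/3)    [QR: 41 ≡ 1 mod 4, sign kept]
  = -(2/3)    [41 ≡ 2 mod 3]
  = (1/3)    [3 ≡ 3 mod 8 ⇒ (2/3) = -1]
  = 1    [(1/3) = 1]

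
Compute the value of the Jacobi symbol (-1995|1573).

(-1995|1573)
  = (1995|1573)    [1573 ≡ 1 mod 4 ⇒ (-1|1573) = +1]
  = (422|1573)    [1995 ≡ 422 mod 1573]
  = -(211|1573)    [1573 ≡ 5 mod 8 ⇒ (2|1573) = -1]
  = -(1573|211)    [QR: 1573 ≡ 1 mod 4, sign kept]
  = -(96|211)    [1573 ≡ 96 mod 211]
  = (3|211)    [211 ≡ 3 mod 8 ⇒ (2|211)^5 = -1]
  = -(211|3)    [QR: both ≡ 3 mod 4, sign flips]
  = -(1|3)    [211 ≡ 1 mod 3]
  = -1    [(1|3) = 1]

-1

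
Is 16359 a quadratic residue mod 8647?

yes

(16359|8647)
  = (7712|8647)    [16359 ≡ 7712 mod 8647]
  = (241|8647)    [8647 ≡ 7 mod 8 ⇒ (2|8647)^5 = +1]
  = (8647|241)    [QR: 241 ≡ 1 mod 4, sign kept]
  = (212|241)    [8647 ≡ 212 mod 241]
  = (53|241)    [241 ≡ 1 mod 8 ⇒ (2|241)^2 = +1]
  = (241|53)    [QR: 53 ≡ 1 mod 4, sign kept]
  = (29|53)    [241 ≡ 29 mod 53]
  = (53|29)    [QR: 29 ≡ 1 mod 4, sign kept]
  = (24|29)    [53 ≡ 24 mod 29]
  = -(3|29)    [29 ≡ 5 mod 8 ⇒ (2|29)^3 = -1]
  = -(29|3)    [QR: 29 ≡ 1 mod 4, sign kept]
  = -(2|3)    [29 ≡ 2 mod 3]
  = (1|3)    [3 ≡ 3 mod 8 ⇒ (2|3) = -1]
  = 1    [(1|3) = 1]
The Legendre symbol is 1, so x^2 ≡ 16359 (mod 8647) has solution.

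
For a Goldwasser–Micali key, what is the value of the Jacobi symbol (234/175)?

-1

(234/175)
  = (59/175)    [234 ≡ 59 mod 175]
  = -(175/59)    [QR: both ≡ 3 mod 4, sign flips]
  = -(57/59)    [175 ≡ 57 mod 59]
  = -(59/57)    [QR: 57 ≡ 1 mod 4, sign kept]
  = -(2/57)    [59 ≡ 2 mod 57]
  = -(1/57)    [57 ≡ 1 mod 8 ⇒ (2/57) = +1]
  = -1    [(1/57) = 1]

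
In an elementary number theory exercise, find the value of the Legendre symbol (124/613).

Factor out 2: 124 = 2^2·31. Since 613 ≡ 5 (mod 8), (2/613) = -1, and (2/613)^2 = +1. Now have (31/613).
613 ≡ 1 (mod 4), so quadratic reciprocity gives (31/613) = (613/31). Reduce: 613 ≡ 24 (mod 31). Now have (24/31).
Factor out 2: 24 = 2^3·3. Since 31 ≡ 7 (mod 8), (2/31) = +1, and (2/31)^3 = +1. Now have (3/31).
Both 3 ≡ 3 and 31 ≡ 3 (mod 4), so reciprocity gives (3/31) = -(31/3). Reduce: 31 ≡ 1 (mod 3). Now have -(1/3).
(1/3) = 1. Collecting the sign factors: -1.

-1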